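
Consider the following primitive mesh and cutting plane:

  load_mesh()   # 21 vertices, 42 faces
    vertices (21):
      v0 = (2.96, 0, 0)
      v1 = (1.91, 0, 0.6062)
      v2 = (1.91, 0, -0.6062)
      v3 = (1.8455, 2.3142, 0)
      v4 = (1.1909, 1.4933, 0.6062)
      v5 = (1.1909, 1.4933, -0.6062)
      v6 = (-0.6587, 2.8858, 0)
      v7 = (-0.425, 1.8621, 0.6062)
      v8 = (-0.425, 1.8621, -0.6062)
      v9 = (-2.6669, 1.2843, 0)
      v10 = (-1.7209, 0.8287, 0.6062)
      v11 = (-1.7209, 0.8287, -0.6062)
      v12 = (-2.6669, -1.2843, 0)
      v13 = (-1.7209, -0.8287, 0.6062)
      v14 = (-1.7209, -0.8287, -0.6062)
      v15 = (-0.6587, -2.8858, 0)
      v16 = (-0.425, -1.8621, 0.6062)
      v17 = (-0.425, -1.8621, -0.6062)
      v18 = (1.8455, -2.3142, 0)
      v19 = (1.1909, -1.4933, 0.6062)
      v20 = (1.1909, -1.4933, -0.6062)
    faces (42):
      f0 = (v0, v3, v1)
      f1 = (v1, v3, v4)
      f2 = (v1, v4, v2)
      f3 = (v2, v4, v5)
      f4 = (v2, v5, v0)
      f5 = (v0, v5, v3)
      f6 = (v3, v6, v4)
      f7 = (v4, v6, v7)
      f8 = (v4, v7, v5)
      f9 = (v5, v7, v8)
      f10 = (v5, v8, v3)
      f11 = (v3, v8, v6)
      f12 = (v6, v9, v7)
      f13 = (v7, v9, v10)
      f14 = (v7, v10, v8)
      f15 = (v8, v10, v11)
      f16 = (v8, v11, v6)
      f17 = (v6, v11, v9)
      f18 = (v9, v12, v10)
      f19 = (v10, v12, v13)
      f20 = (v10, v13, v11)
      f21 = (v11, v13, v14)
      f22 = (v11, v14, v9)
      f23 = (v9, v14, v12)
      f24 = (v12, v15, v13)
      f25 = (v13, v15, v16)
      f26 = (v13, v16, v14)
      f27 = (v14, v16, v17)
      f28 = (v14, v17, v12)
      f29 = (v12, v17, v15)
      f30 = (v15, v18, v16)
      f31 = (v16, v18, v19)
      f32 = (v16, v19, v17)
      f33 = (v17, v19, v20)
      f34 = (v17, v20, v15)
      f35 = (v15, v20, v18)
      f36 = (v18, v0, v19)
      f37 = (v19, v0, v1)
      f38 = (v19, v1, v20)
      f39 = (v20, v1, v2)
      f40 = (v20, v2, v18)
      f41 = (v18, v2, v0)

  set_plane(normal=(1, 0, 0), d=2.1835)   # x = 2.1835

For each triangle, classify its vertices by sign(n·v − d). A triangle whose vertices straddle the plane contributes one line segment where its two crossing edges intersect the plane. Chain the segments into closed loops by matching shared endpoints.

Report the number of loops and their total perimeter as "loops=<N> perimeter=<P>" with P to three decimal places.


Straddling triangles (6 of 42):
  (v0,v3,v1) [+--] → (2.1835, 1.61236, 0)–(2.1835, 0, 0.448299)  len=1.6735
  (v2,v5,v0) [--+] → (2.1835, 0.655445, -0.266076)–(2.1835, 0, -0.448299)  len=0.6803
  (v0,v5,v3) [+--] → (2.1835, 0.655445, -0.266076)–(2.1835, 1.61236, 0)  len=0.9932
  (v18,v0,v19) [-+-] → (2.1835, -1.61236, 0)–(2.1835, -0.655445, 0.266076)  len=0.9932
  (v19,v0,v1) [-+-] → (2.1835, -0.655445, 0.266076)–(2.1835, 0, 0.448299)  len=0.6803
  (v18,v2,v0) [--+] → (2.1835, 0, -0.448299)–(2.1835, -1.61236, 0)  len=1.6735

Chained into 1 loop(s):
  loop 1: 6 segments, perimeter = 6.6941
Total perimeter = 6.694

loops=1 perimeter=6.694


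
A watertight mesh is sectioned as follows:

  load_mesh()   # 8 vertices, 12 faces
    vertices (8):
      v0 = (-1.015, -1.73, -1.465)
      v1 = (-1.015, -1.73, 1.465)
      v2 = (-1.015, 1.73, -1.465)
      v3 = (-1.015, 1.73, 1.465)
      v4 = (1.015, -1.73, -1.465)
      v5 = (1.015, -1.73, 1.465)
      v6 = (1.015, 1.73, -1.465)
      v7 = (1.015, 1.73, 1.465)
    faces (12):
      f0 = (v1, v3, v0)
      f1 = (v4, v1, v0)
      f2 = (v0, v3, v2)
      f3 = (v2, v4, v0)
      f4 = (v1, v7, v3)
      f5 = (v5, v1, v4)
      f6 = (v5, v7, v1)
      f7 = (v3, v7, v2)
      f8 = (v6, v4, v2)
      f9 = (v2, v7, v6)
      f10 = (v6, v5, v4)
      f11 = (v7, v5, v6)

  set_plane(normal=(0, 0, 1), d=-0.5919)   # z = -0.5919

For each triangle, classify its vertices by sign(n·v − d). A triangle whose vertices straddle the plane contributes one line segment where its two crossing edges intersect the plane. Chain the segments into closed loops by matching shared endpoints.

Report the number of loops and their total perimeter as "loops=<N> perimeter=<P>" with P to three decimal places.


loops=1 perimeter=10.980

Straddling triangles (8 of 12):
  (v1,v3,v0) [++-] → (-1.015, -0.698967, -0.5919)–(-1.015, -1.73, -0.5919)  len=1.0310
  (v4,v1,v0) [-+-] → (0.410088, -1.73, -0.5919)–(-1.015, -1.73, -0.5919)  len=1.4251
  (v0,v3,v2) [-+-] → (-1.015, -0.698967, -0.5919)–(-1.015, 1.73, -0.5919)  len=2.4290
  (v5,v1,v4) [++-] → (0.410088, -1.73, -0.5919)–(1.015, -1.73, -0.5919)  len=0.6049
  (v3,v7,v2) [++-] → (-0.410088, 1.73, -0.5919)–(-1.015, 1.73, -0.5919)  len=0.6049
  (v2,v7,v6) [-+-] → (-0.410088, 1.73, -0.5919)–(1.015, 1.73, -0.5919)  len=1.4251
  (v6,v5,v4) [-+-] → (1.015, 0.698967, -0.5919)–(1.015, -1.73, -0.5919)  len=2.4290
  (v7,v5,v6) [++-] → (1.015, 0.698967, -0.5919)–(1.015, 1.73, -0.5919)  len=1.0310

Chained into 1 loop(s):
  loop 1: 8 segments, perimeter = 10.9800
Total perimeter = 10.980


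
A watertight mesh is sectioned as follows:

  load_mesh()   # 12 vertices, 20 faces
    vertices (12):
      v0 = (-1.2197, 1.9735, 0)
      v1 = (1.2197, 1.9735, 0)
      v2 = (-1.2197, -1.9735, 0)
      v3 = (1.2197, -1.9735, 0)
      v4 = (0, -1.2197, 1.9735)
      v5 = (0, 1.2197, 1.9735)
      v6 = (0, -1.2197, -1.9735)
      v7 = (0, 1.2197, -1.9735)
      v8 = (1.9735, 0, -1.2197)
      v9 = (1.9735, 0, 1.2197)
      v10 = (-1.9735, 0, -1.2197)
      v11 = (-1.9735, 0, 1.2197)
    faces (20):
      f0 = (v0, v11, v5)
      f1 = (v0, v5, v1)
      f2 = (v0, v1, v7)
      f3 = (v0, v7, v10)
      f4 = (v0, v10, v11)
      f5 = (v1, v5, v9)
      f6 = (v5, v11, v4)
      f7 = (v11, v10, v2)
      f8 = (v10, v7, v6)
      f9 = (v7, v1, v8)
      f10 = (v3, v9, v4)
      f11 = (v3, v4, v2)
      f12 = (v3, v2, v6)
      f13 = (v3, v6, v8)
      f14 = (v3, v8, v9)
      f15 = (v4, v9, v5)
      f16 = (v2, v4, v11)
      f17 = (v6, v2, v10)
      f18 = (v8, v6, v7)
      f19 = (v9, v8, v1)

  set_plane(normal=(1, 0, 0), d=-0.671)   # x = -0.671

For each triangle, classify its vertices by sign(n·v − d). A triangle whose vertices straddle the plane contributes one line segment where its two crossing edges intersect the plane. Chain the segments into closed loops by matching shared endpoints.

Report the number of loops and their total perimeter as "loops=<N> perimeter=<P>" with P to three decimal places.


Straddling triangles (10 of 20):
  (v0,v11,v5) [--+] → (-0.671, 0.804996, 1.7172)–(-0.671, 1.63439, 0.887808)  len=1.1729
  (v0,v5,v1) [-++] → (-0.671, 1.63439, 0.887808)–(-0.671, 1.9735, 0)  len=0.9504
  (v0,v1,v7) [-++] → (-0.671, 1.9735, 0)–(-0.671, 1.63439, -0.887808)  len=0.9504
  (v0,v7,v10) [-+-] → (-0.671, 1.63439, -0.887808)–(-0.671, 0.804996, -1.7172)  len=1.1729
  (v5,v11,v4) [+-+] → (-0.671, 0.804996, 1.7172)–(-0.671, -0.804996, 1.7172)  len=1.6100
  (v10,v7,v6) [-++] → (-0.671, 0.804996, -1.7172)–(-0.671, -0.804996, -1.7172)  len=1.6100
  (v3,v4,v2) [++-] → (-0.671, -1.63439, 0.887808)–(-0.671, -1.9735, 0)  len=0.9504
  (v3,v2,v6) [+-+] → (-0.671, -1.9735, 0)–(-0.671, -1.63439, -0.887808)  len=0.9504
  (v2,v4,v11) [-+-] → (-0.671, -1.63439, 0.887808)–(-0.671, -0.804996, 1.7172)  len=1.1729
  (v6,v2,v10) [+--] → (-0.671, -1.63439, -0.887808)–(-0.671, -0.804996, -1.7172)  len=1.1729

Chained into 1 loop(s):
  loop 1: 10 segments, perimeter = 11.7132
Total perimeter = 11.713

loops=1 perimeter=11.713


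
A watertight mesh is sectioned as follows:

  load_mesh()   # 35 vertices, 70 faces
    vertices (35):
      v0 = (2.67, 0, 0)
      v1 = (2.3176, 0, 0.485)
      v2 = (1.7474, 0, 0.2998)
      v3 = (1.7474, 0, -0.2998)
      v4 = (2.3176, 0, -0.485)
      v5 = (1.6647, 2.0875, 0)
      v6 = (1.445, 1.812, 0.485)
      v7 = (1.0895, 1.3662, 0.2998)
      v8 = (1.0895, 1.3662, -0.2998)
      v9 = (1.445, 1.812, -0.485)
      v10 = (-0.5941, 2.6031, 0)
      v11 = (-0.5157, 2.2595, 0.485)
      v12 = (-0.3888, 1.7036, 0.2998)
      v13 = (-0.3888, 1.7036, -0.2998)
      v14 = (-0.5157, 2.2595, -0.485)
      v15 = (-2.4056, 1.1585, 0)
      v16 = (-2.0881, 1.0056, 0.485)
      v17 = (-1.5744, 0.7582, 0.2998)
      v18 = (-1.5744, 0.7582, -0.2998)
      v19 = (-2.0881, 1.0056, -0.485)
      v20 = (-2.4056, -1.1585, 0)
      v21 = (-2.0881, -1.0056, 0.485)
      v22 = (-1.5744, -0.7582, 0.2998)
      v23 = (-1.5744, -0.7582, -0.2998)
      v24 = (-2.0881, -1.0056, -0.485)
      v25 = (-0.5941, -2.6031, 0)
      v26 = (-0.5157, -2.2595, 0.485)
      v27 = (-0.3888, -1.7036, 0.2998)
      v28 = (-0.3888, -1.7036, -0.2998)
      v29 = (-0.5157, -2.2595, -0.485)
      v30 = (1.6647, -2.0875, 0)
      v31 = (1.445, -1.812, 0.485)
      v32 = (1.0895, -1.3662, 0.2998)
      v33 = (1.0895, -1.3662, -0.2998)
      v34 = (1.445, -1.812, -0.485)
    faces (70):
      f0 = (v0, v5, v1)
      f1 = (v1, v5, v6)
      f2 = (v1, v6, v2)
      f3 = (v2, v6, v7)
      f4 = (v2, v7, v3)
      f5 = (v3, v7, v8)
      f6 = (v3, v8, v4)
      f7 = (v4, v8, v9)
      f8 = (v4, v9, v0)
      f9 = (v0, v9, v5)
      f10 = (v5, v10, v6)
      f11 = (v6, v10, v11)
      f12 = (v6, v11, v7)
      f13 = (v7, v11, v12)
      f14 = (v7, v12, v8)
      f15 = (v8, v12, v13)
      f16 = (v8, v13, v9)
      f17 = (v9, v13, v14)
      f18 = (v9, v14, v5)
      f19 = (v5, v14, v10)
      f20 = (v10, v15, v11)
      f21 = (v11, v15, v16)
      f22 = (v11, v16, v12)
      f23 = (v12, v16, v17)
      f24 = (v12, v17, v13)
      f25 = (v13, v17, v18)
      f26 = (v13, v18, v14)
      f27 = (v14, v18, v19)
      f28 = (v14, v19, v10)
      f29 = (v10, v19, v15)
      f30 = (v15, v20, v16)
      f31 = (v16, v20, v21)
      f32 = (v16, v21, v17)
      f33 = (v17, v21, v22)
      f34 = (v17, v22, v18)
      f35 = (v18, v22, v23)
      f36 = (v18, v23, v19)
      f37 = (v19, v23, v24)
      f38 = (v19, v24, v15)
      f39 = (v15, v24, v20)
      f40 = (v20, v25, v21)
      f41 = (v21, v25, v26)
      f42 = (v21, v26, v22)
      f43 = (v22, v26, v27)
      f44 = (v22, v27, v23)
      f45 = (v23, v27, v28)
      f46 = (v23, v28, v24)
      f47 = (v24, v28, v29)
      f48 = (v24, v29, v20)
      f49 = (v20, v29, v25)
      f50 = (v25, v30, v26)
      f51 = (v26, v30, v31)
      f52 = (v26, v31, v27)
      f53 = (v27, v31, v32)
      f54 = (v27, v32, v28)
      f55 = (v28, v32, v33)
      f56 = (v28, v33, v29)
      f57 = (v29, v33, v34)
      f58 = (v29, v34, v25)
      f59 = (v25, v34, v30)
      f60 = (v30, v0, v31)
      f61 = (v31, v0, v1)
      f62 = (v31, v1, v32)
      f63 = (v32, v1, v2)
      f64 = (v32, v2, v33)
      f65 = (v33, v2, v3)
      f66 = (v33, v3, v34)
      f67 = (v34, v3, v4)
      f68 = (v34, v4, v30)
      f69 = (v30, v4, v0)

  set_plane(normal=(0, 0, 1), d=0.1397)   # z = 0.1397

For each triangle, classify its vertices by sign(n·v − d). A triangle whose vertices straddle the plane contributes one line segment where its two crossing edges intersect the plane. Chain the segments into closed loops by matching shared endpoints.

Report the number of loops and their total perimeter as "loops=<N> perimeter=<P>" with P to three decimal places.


Straddling triangles (28 of 70):
  (v0,v5,v1) [--+] → (1.85276, 1.48621, 0.1397)–(2.56849, 0, 0.1397)  len=1.6496
  (v1,v5,v6) [+-+] → (1.85276, 1.48621, 0.1397)–(1.60142, 2.00814, 0.1397)  len=0.5793
  (v2,v7,v3) [++-] → (1.26517, 1.00141, 0.1397)–(1.7474, 0, 0.1397)  len=1.1115
  (v3,v7,v8) [-+-] → (1.26517, 1.00141, 0.1397)–(1.0895, 1.3662, 0.1397)  len=0.4049
  (v5,v10,v6) [--+] → (-0.00675511, 2.37523, 0.1397)–(1.60142, 2.00814, 0.1397)  len=1.6495
  (v6,v10,v11) [+-+] → (-0.00675511, 2.37523, 0.1397)–(-0.571518, 2.50413, 0.1397)  len=0.5793
  (v7,v12,v8) [++-] → (0.00592287, 1.61351, 0.1397)–(1.0895, 1.3662, 0.1397)  len=1.1114
  (v8,v12,v13) [-+-] → (0.00592287, 1.61351, 0.1397)–(-0.3888, 1.7036, 0.1397)  len=0.4049
  (v10,v15,v11) [--+] → (-1.86123, 1.47563, 0.1397)–(-0.571518, 2.50413, 0.1397)  len=1.6496
  (v11,v15,v16) [+-+] → (-1.86123, 1.47563, 0.1397)–(-2.31415, 1.11446, 0.1397)  len=0.5793
  (v12,v17,v13) [++-] → (-1.25783, 1.01063, 0.1397)–(-0.3888, 1.7036, 0.1397)  len=1.1115
  (v13,v17,v18) [-+-] → (-1.25783, 1.01063, 0.1397)–(-1.5744, 0.7582, 0.1397)  len=0.4049
  (v15,v20,v16) [--+] → (-2.31415, -0.53515, 0.1397)–(-2.31415, 1.11446, 0.1397)  len=1.6496
  (v16,v20,v21) [+-+] → (-2.31415, -0.53515, 0.1397)–(-2.31415, -1.11446, 0.1397)  len=0.5793
  (v17,v22,v18) [++-] → (-1.5744, -0.353304, 0.1397)–(-1.5744, 0.7582, 0.1397)  len=1.1115
  (v18,v22,v23) [-+-] → (-1.5744, -0.353304, 0.1397)–(-1.5744, -0.7582, 0.1397)  len=0.4049
  (v20,v25,v21) [--+] → (-1.02443, -2.14295, 0.1397)–(-2.31415, -1.11446, 0.1397)  len=1.6496
  (v21,v25,v26) [+-+] → (-1.02443, -2.14295, 0.1397)–(-0.571518, -2.50413, 0.1397)  len=0.5793
  (v22,v27,v23) [++-] → (-0.705369, -1.45117, 0.1397)–(-1.5744, -0.7582, 0.1397)  len=1.1115
  (v23,v27,v28) [-+-] → (-0.705369, -1.45117, 0.1397)–(-0.3888, -1.7036, 0.1397)  len=0.4049
  (v25,v30,v26) [--+] → (1.03665, -2.13704, 0.1397)–(-0.571518, -2.50413, 0.1397)  len=1.6495
  (v26,v30,v31) [+-+] → (1.03665, -2.13704, 0.1397)–(1.60142, -2.00814, 0.1397)  len=0.5793
  (v27,v32,v28) [++-] → (0.694777, -1.45629, 0.1397)–(-0.3888, -1.7036, 0.1397)  len=1.1114
  (v28,v32,v33) [-+-] → (0.694777, -1.45629, 0.1397)–(1.0895, -1.3662, 0.1397)  len=0.4049
  (v30,v0,v31) [--+] → (2.31715, -0.521931, 0.1397)–(1.60142, -2.00814, 0.1397)  len=1.6496
  (v31,v0,v1) [+-+] → (2.31715, -0.521931, 0.1397)–(2.56849, 0, 0.1397)  len=0.5793
  (v32,v2,v33) [++-] → (1.57173, -0.364791, 0.1397)–(1.0895, -1.3662, 0.1397)  len=1.1115
  (v33,v2,v3) [-+-] → (1.57173, -0.364791, 0.1397)–(1.7474, 0, 0.1397)  len=0.4049

Chained into 2 loop(s):
  loop 1: 14 segments, perimeter = 15.6021
  loop 2: 14 segments, perimeter = 10.6145
Total perimeter = 26.217

loops=2 perimeter=26.217


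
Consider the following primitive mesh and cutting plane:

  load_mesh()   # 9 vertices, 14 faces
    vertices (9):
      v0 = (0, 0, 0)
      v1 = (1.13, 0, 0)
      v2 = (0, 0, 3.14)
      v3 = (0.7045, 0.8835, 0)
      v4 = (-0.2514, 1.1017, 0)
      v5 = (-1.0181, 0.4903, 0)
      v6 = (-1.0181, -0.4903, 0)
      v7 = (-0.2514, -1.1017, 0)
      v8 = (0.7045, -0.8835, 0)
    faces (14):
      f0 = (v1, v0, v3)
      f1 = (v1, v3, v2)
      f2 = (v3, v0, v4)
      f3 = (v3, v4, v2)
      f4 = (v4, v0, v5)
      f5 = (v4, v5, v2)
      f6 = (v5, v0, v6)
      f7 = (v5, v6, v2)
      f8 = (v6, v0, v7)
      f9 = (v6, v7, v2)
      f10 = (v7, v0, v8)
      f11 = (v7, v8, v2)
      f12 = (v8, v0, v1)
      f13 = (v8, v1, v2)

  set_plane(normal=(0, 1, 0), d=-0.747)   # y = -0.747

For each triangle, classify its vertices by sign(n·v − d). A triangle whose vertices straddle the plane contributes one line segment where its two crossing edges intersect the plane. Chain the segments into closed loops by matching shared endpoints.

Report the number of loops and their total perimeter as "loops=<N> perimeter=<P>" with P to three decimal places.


Straddling triangles (6 of 14):
  (v6,v0,v7) [++-] → (-0.17046, -0.747, 0)–(-0.696196, -0.747, 0)  len=0.5257
  (v6,v7,v2) [+-+] → (-0.696196, -0.747, 0)–(-0.17046, -0.747, 1.01094)  len=1.1395
  (v7,v0,v8) [-+-] → (-0.17046, -0.747, 0)–(0.595655, -0.747, 0)  len=0.7661
  (v7,v8,v2) [--+] → (0.595655, -0.747, 0.485127)–(-0.17046, -0.747, 1.01094)  len=0.9292
  (v8,v0,v1) [-++] → (0.595655, -0.747, 0)–(0.770239, -0.747, 0)  len=0.1746
  (v8,v1,v2) [-++] → (0.770239, -0.747, 0)–(0.595655, -0.747, 0.485127)  len=0.5156

Chained into 1 loop(s):
  loop 1: 6 segments, perimeter = 4.0507
Total perimeter = 4.051

loops=1 perimeter=4.051


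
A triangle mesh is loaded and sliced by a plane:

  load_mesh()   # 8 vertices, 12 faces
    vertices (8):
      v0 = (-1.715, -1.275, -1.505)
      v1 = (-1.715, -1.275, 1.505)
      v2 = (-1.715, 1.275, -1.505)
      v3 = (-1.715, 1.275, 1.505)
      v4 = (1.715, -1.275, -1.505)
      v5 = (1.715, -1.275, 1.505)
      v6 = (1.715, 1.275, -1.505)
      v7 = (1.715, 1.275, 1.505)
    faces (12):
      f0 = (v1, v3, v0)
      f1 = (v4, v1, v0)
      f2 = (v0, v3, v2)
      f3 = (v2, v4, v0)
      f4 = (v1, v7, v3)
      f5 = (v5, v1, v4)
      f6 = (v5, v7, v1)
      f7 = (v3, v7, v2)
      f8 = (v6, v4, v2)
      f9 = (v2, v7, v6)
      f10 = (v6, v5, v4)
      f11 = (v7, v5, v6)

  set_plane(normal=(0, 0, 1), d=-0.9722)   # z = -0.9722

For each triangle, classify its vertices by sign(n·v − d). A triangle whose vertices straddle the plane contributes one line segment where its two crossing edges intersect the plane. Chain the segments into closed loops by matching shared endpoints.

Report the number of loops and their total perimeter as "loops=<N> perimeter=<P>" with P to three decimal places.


Straddling triangles (8 of 12):
  (v1,v3,v0) [++-] → (-1.715, -0.823625, -0.9722)–(-1.715, -1.275, -0.9722)  len=0.4514
  (v4,v1,v0) [-+-] → (1.10786, -1.275, -0.9722)–(-1.715, -1.275, -0.9722)  len=2.8229
  (v0,v3,v2) [-+-] → (-1.715, -0.823625, -0.9722)–(-1.715, 1.275, -0.9722)  len=2.0986
  (v5,v1,v4) [++-] → (1.10786, -1.275, -0.9722)–(1.715, -1.275, -0.9722)  len=0.6071
  (v3,v7,v2) [++-] → (-1.10786, 1.275, -0.9722)–(-1.715, 1.275, -0.9722)  len=0.6071
  (v2,v7,v6) [-+-] → (-1.10786, 1.275, -0.9722)–(1.715, 1.275, -0.9722)  len=2.8229
  (v6,v5,v4) [-+-] → (1.715, 0.823625, -0.9722)–(1.715, -1.275, -0.9722)  len=2.0986
  (v7,v5,v6) [++-] → (1.715, 0.823625, -0.9722)–(1.715, 1.275, -0.9722)  len=0.4514

Chained into 1 loop(s):
  loop 1: 8 segments, perimeter = 11.9600
Total perimeter = 11.960

loops=1 perimeter=11.960


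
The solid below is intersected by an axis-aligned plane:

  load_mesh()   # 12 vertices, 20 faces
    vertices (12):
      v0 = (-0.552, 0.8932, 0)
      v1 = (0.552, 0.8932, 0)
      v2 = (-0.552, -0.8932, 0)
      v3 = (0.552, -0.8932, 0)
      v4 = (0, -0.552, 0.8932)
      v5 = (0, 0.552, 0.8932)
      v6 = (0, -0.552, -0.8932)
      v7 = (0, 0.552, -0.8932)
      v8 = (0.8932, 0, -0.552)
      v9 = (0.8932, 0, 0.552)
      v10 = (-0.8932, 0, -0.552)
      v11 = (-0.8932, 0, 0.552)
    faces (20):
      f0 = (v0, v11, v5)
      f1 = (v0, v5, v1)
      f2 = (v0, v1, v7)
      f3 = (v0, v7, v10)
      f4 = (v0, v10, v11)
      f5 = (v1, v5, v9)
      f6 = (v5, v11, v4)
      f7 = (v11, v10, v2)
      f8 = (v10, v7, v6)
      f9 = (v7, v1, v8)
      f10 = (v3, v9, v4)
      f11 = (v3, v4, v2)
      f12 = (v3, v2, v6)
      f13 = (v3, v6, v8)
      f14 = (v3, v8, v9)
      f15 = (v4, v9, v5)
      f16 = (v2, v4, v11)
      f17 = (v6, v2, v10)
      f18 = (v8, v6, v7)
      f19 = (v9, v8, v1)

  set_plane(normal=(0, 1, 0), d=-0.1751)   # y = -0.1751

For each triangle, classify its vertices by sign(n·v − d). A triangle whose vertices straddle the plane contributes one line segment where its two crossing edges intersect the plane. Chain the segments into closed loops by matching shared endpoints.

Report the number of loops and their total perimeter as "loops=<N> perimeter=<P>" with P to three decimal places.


loops=1 perimeter=5.611

Straddling triangles (10 of 20):
  (v5,v11,v4) [++-] → (-0.609868, -0.1751, 0.660232)–(0, -0.1751, 0.8932)  len=0.6528
  (v11,v10,v2) [++-] → (-0.826312, -0.1751, -0.443788)–(-0.826312, -0.1751, 0.443788)  len=0.8876
  (v10,v7,v6) [++-] → (0, -0.1751, -0.8932)–(-0.609868, -0.1751, -0.660232)  len=0.6528
  (v3,v9,v4) [-+-] → (0.826312, -0.1751, 0.443788)–(0.609868, -0.1751, 0.660232)  len=0.3061
  (v3,v6,v8) [--+] → (0.609868, -0.1751, -0.660232)–(0.826312, -0.1751, -0.443788)  len=0.3061
  (v3,v8,v9) [-++] → (0.826312, -0.1751, -0.443788)–(0.826312, -0.1751, 0.443788)  len=0.8876
  (v4,v9,v5) [-++] → (0.609868, -0.1751, 0.660232)–(0, -0.1751, 0.8932)  len=0.6528
  (v2,v4,v11) [--+] → (-0.609868, -0.1751, 0.660232)–(-0.826312, -0.1751, 0.443788)  len=0.3061
  (v6,v2,v10) [--+] → (-0.826312, -0.1751, -0.443788)–(-0.609868, -0.1751, -0.660232)  len=0.3061
  (v8,v6,v7) [+-+] → (0.609868, -0.1751, -0.660232)–(0, -0.1751, -0.8932)  len=0.6528

Chained into 1 loop(s):
  loop 1: 10 segments, perimeter = 5.6109
Total perimeter = 5.611


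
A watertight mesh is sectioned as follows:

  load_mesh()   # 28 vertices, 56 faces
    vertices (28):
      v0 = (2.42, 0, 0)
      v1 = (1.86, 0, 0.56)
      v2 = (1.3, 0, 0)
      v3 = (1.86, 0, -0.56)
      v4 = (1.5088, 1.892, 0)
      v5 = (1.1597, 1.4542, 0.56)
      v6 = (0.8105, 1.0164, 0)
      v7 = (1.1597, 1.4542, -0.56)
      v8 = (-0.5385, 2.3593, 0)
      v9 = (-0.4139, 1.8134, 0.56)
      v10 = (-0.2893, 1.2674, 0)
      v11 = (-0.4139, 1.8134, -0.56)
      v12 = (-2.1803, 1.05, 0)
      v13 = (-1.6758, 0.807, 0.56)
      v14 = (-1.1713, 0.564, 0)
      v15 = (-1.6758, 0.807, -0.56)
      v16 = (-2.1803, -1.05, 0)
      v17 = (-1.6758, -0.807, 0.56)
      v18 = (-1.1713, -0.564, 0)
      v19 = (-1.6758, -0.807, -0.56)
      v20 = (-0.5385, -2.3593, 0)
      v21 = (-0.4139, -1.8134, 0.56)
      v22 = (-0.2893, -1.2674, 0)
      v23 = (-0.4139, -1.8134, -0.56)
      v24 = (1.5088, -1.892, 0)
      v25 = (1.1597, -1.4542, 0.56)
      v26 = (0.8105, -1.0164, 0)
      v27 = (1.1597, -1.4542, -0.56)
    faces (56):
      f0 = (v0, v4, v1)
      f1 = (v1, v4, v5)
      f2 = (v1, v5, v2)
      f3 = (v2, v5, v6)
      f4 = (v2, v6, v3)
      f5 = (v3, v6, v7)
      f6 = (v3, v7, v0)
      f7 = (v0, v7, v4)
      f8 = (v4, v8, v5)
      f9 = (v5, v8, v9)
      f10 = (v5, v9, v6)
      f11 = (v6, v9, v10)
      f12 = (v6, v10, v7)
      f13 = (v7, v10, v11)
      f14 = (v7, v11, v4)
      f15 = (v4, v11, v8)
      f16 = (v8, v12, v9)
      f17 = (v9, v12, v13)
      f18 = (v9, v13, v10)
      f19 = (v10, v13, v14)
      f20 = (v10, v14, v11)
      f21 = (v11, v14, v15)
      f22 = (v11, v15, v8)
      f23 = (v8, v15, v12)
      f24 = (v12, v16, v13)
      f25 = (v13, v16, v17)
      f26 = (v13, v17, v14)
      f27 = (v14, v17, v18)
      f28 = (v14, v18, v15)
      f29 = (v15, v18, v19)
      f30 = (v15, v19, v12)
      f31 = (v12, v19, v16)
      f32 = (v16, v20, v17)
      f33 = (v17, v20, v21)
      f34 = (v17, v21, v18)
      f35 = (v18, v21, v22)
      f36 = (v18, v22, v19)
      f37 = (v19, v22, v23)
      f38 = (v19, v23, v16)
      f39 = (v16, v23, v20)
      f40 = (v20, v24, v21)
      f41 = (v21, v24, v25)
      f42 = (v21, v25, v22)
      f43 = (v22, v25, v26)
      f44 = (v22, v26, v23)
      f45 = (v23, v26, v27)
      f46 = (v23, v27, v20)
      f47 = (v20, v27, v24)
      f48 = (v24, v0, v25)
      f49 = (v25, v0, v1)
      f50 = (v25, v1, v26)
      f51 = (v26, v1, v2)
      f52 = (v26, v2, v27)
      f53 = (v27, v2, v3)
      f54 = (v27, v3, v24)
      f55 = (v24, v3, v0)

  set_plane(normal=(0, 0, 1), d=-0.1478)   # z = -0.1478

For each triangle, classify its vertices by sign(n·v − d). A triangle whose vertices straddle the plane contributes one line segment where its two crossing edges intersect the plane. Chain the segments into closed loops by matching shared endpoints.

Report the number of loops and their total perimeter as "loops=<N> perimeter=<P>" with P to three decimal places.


loops=2 perimeter=22.597

Straddling triangles (28 of 56):
  (v2,v6,v3) [++-] → (1.08749, 0.748143, -0.1478)–(1.4478, 0, -0.1478)  len=0.8304
  (v3,v6,v7) [-+-] → (1.08749, 0.748143, -0.1478)–(0.902664, 1.13195, -0.1478)  len=0.4260
  (v3,v7,v0) [--+] → (2.08737, 0.383805, -0.1478)–(2.2722, 0, -0.1478)  len=0.4260
  (v0,v7,v4) [+-+] → (2.08737, 0.383805, -0.1478)–(1.41666, 1.77645, -0.1478)  len=1.5457
  (v6,v10,v7) [++-] → (0.0931325, 1.3167, -0.1478)–(0.902664, 1.13195, -0.1478)  len=0.8303
  (v7,v10,v11) [-+-] → (0.0931325, 1.3167, -0.1478)–(-0.322186, 1.41151, -0.1478)  len=0.4260
  (v7,v11,v4) [--+] → (1.00134, 1.87126, -0.1478)–(1.41666, 1.77645, -0.1478)  len=0.4260
  (v4,v11,v8) [+-+] → (1.00134, 1.87126, -0.1478)–(-0.505614, 2.21522, -0.1478)  len=1.5457
  (v10,v14,v11) [++-] → (-0.971401, 0.893752, -0.1478)–(-0.322186, 1.41151, -0.1478)  len=0.8304
  (v11,v14,v15) [-+-] → (-0.971401, 0.893752, -0.1478)–(-1.30445, 0.628135, -0.1478)  len=0.4260
  (v11,v15,v8) [--+] → (-0.838666, 1.9496, -0.1478)–(-0.505614, 2.21522, -0.1478)  len=0.4260
  (v8,v15,v12) [+-+] → (-0.838666, 1.9496, -0.1478)–(-2.04715, 0.985865, -0.1478)  len=1.5457
  (v14,v18,v15) [++-] → (-1.30445, -0.202154, -0.1478)–(-1.30445, 0.628135, -0.1478)  len=0.8303
  (v15,v18,v19) [-+-] → (-1.30445, -0.202154, -0.1478)–(-1.30445, -0.628135, -0.1478)  len=0.4260
  (v15,v19,v12) [--+] → (-2.04715, 0.559885, -0.1478)–(-2.04715, 0.985865, -0.1478)  len=0.4260
  (v12,v19,v16) [+-+] → (-2.04715, 0.559885, -0.1478)–(-2.04715, -0.985865, -0.1478)  len=1.5457
  (v18,v22,v19) [++-] → (-0.655237, -1.14589, -0.1478)–(-1.30445, -0.628135, -0.1478)  len=0.8304
  (v19,v22,v23) [-+-] → (-0.655237, -1.14589, -0.1478)–(-0.322186, -1.41151, -0.1478)  len=0.4260
  (v19,v23,v16) [--+] → (-1.7141, -1.25148, -0.1478)–(-2.04715, -0.985865, -0.1478)  len=0.4260
  (v16,v23,v20) [+-+] → (-1.7141, -1.25148, -0.1478)–(-0.505614, -2.21522, -0.1478)  len=1.5457
  (v22,v26,v23) [++-] → (0.487346, -1.22675, -0.1478)–(-0.322186, -1.41151, -0.1478)  len=0.8303
  (v23,v26,v27) [-+-] → (0.487346, -1.22675, -0.1478)–(0.902664, -1.13195, -0.1478)  len=0.4260
  (v23,v27,v20) [--+] → (-0.0902965, -2.12042, -0.1478)–(-0.505614, -2.21522, -0.1478)  len=0.4260
  (v20,v27,v24) [+-+] → (-0.0902965, -2.12042, -0.1478)–(1.41666, -1.77645, -0.1478)  len=1.5457
  (v26,v2,v27) [++-] → (1.26297, -0.383805, -0.1478)–(0.902664, -1.13195, -0.1478)  len=0.8304
  (v27,v2,v3) [-+-] → (1.26297, -0.383805, -0.1478)–(1.4478, 0, -0.1478)  len=0.4260
  (v27,v3,v24) [--+] → (1.60149, -1.39265, -0.1478)–(1.41666, -1.77645, -0.1478)  len=0.4260
  (v24,v3,v0) [+-+] → (1.60149, -1.39265, -0.1478)–(2.2722, 0, -0.1478)  len=1.5457

Chained into 2 loop(s):
  loop 1: 14 segments, perimeter = 8.7945
  loop 2: 14 segments, perimeter = 13.8020
Total perimeter = 22.597


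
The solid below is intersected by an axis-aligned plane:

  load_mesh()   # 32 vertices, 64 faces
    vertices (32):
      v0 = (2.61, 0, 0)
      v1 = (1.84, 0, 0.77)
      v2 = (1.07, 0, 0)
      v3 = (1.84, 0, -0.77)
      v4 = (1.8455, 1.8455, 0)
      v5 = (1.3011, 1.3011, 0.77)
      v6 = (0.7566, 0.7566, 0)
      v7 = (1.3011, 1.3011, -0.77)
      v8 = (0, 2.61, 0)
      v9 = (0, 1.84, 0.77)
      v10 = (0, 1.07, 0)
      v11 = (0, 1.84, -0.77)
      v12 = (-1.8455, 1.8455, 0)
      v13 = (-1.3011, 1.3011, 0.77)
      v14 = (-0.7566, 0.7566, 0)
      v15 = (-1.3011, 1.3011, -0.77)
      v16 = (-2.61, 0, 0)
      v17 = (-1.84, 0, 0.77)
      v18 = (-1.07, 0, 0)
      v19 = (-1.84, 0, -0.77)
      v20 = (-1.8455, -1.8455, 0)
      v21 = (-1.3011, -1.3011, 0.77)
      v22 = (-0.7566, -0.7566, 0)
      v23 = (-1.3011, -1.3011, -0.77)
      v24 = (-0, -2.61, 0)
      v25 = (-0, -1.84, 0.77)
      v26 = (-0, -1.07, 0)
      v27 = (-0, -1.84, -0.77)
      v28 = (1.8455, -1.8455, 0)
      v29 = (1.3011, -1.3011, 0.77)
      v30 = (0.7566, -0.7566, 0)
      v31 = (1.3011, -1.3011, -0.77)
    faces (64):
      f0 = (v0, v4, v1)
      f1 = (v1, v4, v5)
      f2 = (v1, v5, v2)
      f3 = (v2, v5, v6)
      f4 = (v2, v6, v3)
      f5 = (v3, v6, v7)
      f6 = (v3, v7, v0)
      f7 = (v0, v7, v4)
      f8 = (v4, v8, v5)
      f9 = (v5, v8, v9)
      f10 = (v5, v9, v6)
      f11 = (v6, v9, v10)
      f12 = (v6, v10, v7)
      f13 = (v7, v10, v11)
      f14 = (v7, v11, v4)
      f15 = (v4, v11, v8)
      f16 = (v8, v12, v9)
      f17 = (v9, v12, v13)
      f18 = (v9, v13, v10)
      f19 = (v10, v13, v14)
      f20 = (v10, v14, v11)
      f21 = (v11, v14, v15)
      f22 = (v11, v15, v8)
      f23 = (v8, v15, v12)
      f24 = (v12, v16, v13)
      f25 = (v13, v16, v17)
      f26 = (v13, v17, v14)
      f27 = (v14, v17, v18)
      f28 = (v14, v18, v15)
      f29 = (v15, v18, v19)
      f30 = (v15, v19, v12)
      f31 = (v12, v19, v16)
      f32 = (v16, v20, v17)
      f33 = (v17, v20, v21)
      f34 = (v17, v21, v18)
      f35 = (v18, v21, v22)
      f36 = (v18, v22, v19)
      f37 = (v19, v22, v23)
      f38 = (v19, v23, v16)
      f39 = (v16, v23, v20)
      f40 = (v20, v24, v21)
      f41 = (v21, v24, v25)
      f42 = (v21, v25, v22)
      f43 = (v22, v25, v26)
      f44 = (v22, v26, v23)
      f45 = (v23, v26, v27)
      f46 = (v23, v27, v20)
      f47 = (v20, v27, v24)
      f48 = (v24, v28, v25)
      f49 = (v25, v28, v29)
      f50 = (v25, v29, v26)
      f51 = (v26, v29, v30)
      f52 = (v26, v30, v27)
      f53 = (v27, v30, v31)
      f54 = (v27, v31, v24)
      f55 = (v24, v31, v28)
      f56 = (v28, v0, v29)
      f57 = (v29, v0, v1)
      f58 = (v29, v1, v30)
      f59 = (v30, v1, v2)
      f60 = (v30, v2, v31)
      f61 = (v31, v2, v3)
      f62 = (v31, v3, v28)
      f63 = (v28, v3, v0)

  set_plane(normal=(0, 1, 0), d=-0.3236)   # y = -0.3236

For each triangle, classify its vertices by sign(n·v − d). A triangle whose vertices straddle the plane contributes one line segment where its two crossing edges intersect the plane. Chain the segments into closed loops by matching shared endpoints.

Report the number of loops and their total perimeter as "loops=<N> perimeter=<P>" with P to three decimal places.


Straddling triangles (16 of 64):
  (v16,v20,v17) [+-+] → (-2.47595, -0.3236, 0)–(-1.84096, -0.3236, 0.634984)  len=0.8980
  (v17,v20,v21) [+--] → (-1.84096, -0.3236, 0.634984)–(-1.70597, -0.3236, 0.77)  len=0.1909
  (v17,v21,v18) [+-+] → (-1.70597, -0.3236, 0.77)–(-1.12748, -0.3236, 0.191509)  len=0.8181
  (v18,v21,v22) [+--] → (-1.12748, -0.3236, 0.191509)–(-0.935958, -0.3236, 0)  len=0.2708
  (v18,v22,v19) [+-+] → (-0.935958, -0.3236, 0)–(-1.37663, -0.3236, -0.440669)  len=0.6232
  (v19,v22,v23) [+--] → (-1.37663, -0.3236, -0.440669)–(-1.70597, -0.3236, -0.77)  len=0.4658
  (v19,v23,v16) [+-+] → (-1.70597, -0.3236, -0.77)–(-2.28446, -0.3236, -0.191509)  len=0.8181
  (v16,v23,v20) [+--] → (-2.28446, -0.3236, -0.191509)–(-2.47595, -0.3236, 0)  len=0.2708
  (v28,v0,v29) [-+-] → (2.47595, -0.3236, 0)–(2.28446, -0.3236, 0.191509)  len=0.2708
  (v29,v0,v1) [-++] → (2.28446, -0.3236, 0.191509)–(1.70597, -0.3236, 0.77)  len=0.8181
  (v29,v1,v30) [-+-] → (1.70597, -0.3236, 0.77)–(1.37663, -0.3236, 0.440669)  len=0.4658
  (v30,v1,v2) [-++] → (1.37663, -0.3236, 0.440669)–(0.935958, -0.3236, 0)  len=0.6232
  (v30,v2,v31) [-+-] → (0.935958, -0.3236, 0)–(1.12748, -0.3236, -0.191509)  len=0.2708
  (v31,v2,v3) [-++] → (1.12748, -0.3236, -0.191509)–(1.70597, -0.3236, -0.77)  len=0.8181
  (v31,v3,v28) [-+-] → (1.70597, -0.3236, -0.77)–(1.84096, -0.3236, -0.634984)  len=0.1909
  (v28,v3,v0) [-++] → (1.84096, -0.3236, -0.634984)–(2.47595, -0.3236, 0)  len=0.8980

Chained into 2 loop(s):
  loop 1: 8 segments, perimeter = 4.3558
  loop 2: 8 segments, perimeter = 4.3558
Total perimeter = 8.712

loops=2 perimeter=8.712


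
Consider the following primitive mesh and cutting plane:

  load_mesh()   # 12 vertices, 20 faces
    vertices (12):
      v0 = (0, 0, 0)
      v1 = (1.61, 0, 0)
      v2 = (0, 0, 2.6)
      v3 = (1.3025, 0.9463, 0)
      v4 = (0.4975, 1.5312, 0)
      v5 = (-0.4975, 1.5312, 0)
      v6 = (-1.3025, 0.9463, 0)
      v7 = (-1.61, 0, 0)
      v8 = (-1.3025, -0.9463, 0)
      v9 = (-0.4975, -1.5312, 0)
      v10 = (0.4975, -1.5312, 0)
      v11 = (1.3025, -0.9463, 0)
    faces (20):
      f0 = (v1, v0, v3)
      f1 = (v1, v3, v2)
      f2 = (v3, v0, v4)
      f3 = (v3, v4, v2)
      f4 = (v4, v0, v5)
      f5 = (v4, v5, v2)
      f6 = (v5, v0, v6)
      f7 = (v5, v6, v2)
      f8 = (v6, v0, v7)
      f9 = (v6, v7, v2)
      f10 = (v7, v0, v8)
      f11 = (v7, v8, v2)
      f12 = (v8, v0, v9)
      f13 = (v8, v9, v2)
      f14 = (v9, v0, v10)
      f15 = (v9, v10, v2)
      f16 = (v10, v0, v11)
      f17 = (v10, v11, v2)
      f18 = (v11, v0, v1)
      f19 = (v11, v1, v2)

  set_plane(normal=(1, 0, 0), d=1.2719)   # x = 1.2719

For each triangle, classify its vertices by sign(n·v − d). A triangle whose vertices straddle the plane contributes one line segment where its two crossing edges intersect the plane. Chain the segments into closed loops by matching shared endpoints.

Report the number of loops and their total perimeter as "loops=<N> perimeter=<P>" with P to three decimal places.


loops=1 perimeter=4.175

Straddling triangles (8 of 20):
  (v1,v0,v3) [+-+] → (1.2719, 0, 0)–(1.2719, 0.924068, 0)  len=0.9241
  (v1,v3,v2) [++-] → (1.2719, 0.924068, 0.0610825)–(1.2719, 0, 0.546)  len=1.0436
  (v3,v0,v4) [+--] → (1.2719, 0.924068, 0)–(1.2719, 0.968533, 0)  len=0.0445
  (v3,v4,v2) [+--] → (1.2719, 0.968533, 0)–(1.2719, 0.924068, 0.0610825)  len=0.0756
  (v10,v0,v11) [--+] → (1.2719, -0.924068, 0)–(1.2719, -0.968533, 0)  len=0.0445
  (v10,v11,v2) [-+-] → (1.2719, -0.968533, 0)–(1.2719, -0.924068, 0.0610825)  len=0.0756
  (v11,v0,v1) [+-+] → (1.2719, -0.924068, 0)–(1.2719, 0, 0)  len=0.9241
  (v11,v1,v2) [++-] → (1.2719, 0, 0.546)–(1.2719, -0.924068, 0.0610825)  len=1.0436

Chained into 1 loop(s):
  loop 1: 8 segments, perimeter = 4.1753
Total perimeter = 4.175


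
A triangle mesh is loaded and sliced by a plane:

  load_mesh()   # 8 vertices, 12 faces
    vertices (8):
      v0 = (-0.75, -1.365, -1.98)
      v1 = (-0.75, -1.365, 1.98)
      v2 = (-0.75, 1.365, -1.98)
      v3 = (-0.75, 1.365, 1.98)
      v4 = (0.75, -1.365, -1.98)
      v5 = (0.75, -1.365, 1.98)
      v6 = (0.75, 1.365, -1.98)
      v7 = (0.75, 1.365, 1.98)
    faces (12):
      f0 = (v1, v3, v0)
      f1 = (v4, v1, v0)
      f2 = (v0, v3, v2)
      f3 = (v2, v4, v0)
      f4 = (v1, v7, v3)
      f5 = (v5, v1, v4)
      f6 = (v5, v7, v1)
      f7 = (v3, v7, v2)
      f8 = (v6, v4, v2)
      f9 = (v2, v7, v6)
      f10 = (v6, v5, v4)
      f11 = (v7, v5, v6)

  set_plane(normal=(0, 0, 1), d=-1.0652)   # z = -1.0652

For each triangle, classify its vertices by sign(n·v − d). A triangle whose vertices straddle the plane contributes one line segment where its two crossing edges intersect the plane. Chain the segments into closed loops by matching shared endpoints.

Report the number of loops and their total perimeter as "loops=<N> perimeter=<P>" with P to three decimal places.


Straddling triangles (8 of 12):
  (v1,v3,v0) [++-] → (-0.75, -0.734342, -1.0652)–(-0.75, -1.365, -1.0652)  len=0.6307
  (v4,v1,v0) [-+-] → (0.403485, -1.365, -1.0652)–(-0.75, -1.365, -1.0652)  len=1.1535
  (v0,v3,v2) [-+-] → (-0.75, -0.734342, -1.0652)–(-0.75, 1.365, -1.0652)  len=2.0993
  (v5,v1,v4) [++-] → (0.403485, -1.365, -1.0652)–(0.75, -1.365, -1.0652)  len=0.3465
  (v3,v7,v2) [++-] → (-0.403485, 1.365, -1.0652)–(-0.75, 1.365, -1.0652)  len=0.3465
  (v2,v7,v6) [-+-] → (-0.403485, 1.365, -1.0652)–(0.75, 1.365, -1.0652)  len=1.1535
  (v6,v5,v4) [-+-] → (0.75, 0.734342, -1.0652)–(0.75, -1.365, -1.0652)  len=2.0993
  (v7,v5,v6) [++-] → (0.75, 0.734342, -1.0652)–(0.75, 1.365, -1.0652)  len=0.6307

Chained into 1 loop(s):
  loop 1: 8 segments, perimeter = 8.4600
Total perimeter = 8.460

loops=1 perimeter=8.460


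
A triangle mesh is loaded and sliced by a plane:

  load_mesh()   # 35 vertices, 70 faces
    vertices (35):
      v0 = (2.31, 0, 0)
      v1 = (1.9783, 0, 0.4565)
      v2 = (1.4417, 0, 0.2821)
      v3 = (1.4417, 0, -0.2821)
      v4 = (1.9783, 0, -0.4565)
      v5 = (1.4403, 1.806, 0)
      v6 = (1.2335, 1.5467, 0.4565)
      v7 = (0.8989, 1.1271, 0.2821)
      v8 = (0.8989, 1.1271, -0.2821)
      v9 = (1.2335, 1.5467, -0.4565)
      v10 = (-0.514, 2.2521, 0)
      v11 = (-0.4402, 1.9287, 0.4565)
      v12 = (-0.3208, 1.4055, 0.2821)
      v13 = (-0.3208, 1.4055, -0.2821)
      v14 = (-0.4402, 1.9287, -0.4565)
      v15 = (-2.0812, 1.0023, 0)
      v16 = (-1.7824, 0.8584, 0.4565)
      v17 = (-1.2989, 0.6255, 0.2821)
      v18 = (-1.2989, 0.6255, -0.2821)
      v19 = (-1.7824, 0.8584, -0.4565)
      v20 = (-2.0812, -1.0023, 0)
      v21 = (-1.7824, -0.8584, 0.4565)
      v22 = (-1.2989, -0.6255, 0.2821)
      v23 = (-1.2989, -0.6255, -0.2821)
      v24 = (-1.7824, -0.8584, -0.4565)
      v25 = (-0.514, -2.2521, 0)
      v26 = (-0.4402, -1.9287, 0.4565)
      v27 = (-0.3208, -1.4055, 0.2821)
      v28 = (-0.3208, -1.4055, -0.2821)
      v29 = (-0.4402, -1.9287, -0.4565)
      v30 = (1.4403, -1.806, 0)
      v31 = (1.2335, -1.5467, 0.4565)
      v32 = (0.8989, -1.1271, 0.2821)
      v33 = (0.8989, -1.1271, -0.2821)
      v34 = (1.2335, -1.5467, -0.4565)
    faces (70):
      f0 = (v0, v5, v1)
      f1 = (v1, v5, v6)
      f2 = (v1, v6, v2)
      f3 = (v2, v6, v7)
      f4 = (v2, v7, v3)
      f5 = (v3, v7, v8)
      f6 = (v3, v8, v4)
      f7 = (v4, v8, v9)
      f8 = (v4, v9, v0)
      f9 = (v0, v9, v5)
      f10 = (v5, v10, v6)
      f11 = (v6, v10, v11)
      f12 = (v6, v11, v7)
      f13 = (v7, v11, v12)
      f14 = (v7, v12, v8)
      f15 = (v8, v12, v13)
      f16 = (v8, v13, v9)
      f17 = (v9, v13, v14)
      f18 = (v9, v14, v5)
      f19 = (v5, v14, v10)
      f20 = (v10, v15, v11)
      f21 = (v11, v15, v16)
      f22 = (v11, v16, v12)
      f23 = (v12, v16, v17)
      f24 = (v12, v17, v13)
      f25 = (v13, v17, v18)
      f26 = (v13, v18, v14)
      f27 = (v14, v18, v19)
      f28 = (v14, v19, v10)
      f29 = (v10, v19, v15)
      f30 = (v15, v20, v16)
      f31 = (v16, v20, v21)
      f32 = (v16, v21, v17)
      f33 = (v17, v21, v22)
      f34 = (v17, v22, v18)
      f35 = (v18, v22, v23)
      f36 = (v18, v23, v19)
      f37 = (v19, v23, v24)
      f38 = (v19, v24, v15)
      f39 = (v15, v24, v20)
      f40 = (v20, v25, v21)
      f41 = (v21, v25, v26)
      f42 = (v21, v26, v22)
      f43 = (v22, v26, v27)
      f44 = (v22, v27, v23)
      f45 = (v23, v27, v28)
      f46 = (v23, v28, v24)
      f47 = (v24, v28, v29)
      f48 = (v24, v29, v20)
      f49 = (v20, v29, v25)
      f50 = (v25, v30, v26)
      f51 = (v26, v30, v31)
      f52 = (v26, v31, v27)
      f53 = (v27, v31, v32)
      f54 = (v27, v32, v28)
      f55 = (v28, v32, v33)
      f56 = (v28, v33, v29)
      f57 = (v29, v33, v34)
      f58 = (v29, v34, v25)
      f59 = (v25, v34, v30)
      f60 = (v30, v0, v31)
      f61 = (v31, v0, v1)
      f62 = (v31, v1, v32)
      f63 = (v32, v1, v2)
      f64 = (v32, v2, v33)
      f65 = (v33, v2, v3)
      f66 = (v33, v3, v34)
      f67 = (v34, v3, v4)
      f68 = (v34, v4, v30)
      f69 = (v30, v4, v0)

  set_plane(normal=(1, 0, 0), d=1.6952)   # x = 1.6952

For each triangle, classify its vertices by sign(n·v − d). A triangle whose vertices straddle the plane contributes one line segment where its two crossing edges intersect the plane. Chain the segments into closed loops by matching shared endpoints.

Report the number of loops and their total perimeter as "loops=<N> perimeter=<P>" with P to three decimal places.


Straddling triangles (14 of 70):
  (v0,v5,v1) [+-+] → (1.6952, 1.27668, 0)–(1.6952, 0.950332, 0.216286)  len=0.3915
  (v1,v5,v6) [+--] → (1.6952, 0.950332, 0.216286)–(1.6952, 0.587904, 0.4565)  len=0.4348
  (v1,v6,v2) [+--] → (1.6952, 0.587904, 0.4565)–(1.6952, 0, 0.36449)  len=0.5951
  (v3,v8,v4) [--+] → (1.6952, 0.295611, -0.410759)–(1.6952, 0, -0.36449)  len=0.2992
  (v4,v8,v9) [+--] → (1.6952, 0.295611, -0.410759)–(1.6952, 0.587904, -0.4565)  len=0.2959
  (v4,v9,v0) [+-+] → (1.6952, 0.587904, -0.4565)–(1.6952, 0.883336, -0.260712)  len=0.3544
  (v0,v9,v5) [+--] → (1.6952, 0.883336, -0.260712)–(1.6952, 1.27668, 0)  len=0.4719
  (v30,v0,v31) [-+-] → (1.6952, -1.27668, 0)–(1.6952, -0.883336, 0.260712)  len=0.4719
  (v31,v0,v1) [-++] → (1.6952, -0.883336, 0.260712)–(1.6952, -0.587904, 0.4565)  len=0.3544
  (v31,v1,v32) [-+-] → (1.6952, -0.587904, 0.4565)–(1.6952, -0.295611, 0.410759)  len=0.2959
  (v32,v1,v2) [-+-] → (1.6952, -0.295611, 0.410759)–(1.6952, 0, 0.36449)  len=0.2992
  (v34,v3,v4) [--+] → (1.6952, 0, -0.36449)–(1.6952, -0.587904, -0.4565)  len=0.5951
  (v34,v4,v30) [-+-] → (1.6952, -0.587904, -0.4565)–(1.6952, -0.950332, -0.216286)  len=0.4348
  (v30,v4,v0) [-++] → (1.6952, -0.950332, -0.216286)–(1.6952, -1.27668, 0)  len=0.3915

Chained into 1 loop(s):
  loop 1: 14 segments, perimeter = 5.6855
Total perimeter = 5.686

loops=1 perimeter=5.686


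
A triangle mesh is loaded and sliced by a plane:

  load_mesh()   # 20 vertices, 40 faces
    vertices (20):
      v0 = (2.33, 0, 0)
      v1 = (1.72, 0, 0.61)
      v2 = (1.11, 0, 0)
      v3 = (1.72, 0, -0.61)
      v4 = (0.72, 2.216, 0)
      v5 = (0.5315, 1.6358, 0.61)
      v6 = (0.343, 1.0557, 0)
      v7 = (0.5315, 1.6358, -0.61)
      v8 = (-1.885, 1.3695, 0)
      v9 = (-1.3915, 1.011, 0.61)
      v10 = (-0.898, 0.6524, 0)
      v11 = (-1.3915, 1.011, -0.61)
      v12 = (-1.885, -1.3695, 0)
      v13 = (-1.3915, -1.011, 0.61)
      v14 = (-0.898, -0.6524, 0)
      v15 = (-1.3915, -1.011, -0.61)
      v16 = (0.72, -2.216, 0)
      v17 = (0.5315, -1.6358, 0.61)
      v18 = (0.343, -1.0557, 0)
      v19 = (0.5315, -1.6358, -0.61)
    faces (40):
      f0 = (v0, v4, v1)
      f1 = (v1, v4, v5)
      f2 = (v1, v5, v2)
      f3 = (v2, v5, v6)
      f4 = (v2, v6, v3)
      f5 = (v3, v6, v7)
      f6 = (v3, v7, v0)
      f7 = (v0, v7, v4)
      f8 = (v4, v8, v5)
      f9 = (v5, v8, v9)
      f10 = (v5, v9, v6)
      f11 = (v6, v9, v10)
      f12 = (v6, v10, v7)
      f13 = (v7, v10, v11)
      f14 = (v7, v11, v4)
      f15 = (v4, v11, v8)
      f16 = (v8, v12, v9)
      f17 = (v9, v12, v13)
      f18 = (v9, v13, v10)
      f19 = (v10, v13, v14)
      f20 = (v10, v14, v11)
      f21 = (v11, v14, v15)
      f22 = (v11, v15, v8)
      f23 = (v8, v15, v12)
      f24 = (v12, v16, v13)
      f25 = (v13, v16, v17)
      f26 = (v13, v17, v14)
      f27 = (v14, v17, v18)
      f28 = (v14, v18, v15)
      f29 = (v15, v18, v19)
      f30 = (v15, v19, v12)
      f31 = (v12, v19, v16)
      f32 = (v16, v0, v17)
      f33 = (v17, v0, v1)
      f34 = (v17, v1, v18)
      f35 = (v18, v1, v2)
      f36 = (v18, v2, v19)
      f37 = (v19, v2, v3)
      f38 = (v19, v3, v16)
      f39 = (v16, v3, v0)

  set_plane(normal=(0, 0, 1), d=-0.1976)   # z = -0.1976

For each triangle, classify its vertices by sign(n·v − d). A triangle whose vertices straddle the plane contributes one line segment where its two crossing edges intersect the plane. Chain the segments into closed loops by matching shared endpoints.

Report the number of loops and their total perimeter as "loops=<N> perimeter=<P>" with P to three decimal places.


Straddling triangles (20 of 40):
  (v2,v6,v3) [++-] → (0.789058, 0.713722, -0.1976)–(1.3076, 0, -0.1976)  len=0.8822
  (v3,v6,v7) [-+-] → (0.789058, 0.713722, -0.1976)–(0.404062, 1.24361, -0.1976)  len=0.6550
  (v3,v7,v0) [--+] → (1.7474, 0.529892, -0.1976)–(2.1324, 0, -0.1976)  len=0.6550
  (v0,v7,v4) [+-+] → (1.7474, 0.529892, -0.1976)–(0.658938, 2.02805, -0.1976)  len=1.8518
  (v6,v10,v7) [++-] → (-0.434936, 0.970957, -0.1976)–(0.404062, 1.24361, -0.1976)  len=0.8822
  (v7,v10,v11) [-+-] → (-0.434936, 0.970957, -0.1976)–(-1.05786, 0.768563, -0.1976)  len=0.6550
  (v7,v11,v4) [--+] → (0.0360125, 1.82566, -0.1976)–(0.658938, 2.02805, -0.1976)  len=0.6550
  (v4,v11,v8) [+-+] → (0.0360125, 1.82566, -0.1976)–(-1.72514, 1.25337, -0.1976)  len=1.8518
  (v10,v14,v11) [++-] → (-1.05786, -0.113567, -0.1976)–(-1.05786, 0.768563, -0.1976)  len=0.8821
  (v11,v14,v15) [-+-] → (-1.05786, -0.113567, -0.1976)–(-1.05786, -0.768563, -0.1976)  len=0.6550
  (v11,v15,v8) [--+] → (-1.72514, 0.598374, -0.1976)–(-1.72514, 1.25337, -0.1976)  len=0.6550
  (v8,v15,v12) [+-+] → (-1.72514, 0.598374, -0.1976)–(-1.72514, -1.25337, -0.1976)  len=1.8517
  (v14,v18,v15) [++-] → (-0.218864, -1.04122, -0.1976)–(-1.05786, -0.768563, -0.1976)  len=0.8822
  (v15,v18,v19) [-+-] → (-0.218864, -1.04122, -0.1976)–(0.404062, -1.24361, -0.1976)  len=0.6550
  (v15,v19,v12) [--+] → (-1.10221, -1.45576, -0.1976)–(-1.72514, -1.25337, -0.1976)  len=0.6550
  (v12,v19,v16) [+-+] → (-1.10221, -1.45576, -0.1976)–(0.658938, -2.02805, -0.1976)  len=1.8518
  (v18,v2,v19) [++-] → (0.922604, -0.529892, -0.1976)–(0.404062, -1.24361, -0.1976)  len=0.8822
  (v19,v2,v3) [-+-] → (0.922604, -0.529892, -0.1976)–(1.3076, 0, -0.1976)  len=0.6550
  (v19,v3,v16) [--+] → (1.04393, -1.49816, -0.1976)–(0.658938, -2.02805, -0.1976)  len=0.6550
  (v16,v3,v0) [+-+] → (1.04393, -1.49816, -0.1976)–(2.1324, 0, -0.1976)  len=1.8518

Chained into 2 loop(s):
  loop 1: 10 segments, perimeter = 7.6859
  loop 2: 10 segments, perimeter = 12.5339
Total perimeter = 20.220

loops=2 perimeter=20.220
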